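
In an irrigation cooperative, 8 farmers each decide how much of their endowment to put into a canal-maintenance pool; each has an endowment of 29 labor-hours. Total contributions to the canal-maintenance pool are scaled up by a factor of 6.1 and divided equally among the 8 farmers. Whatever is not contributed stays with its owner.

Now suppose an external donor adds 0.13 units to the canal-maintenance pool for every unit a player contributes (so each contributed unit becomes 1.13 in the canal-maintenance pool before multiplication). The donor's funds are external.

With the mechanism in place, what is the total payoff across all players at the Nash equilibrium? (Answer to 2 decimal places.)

The effective private return is 6.1 × 1.13 / 8 = 0.8616, which is still under 1, so the mechanism doesn't change anyone's dominant strategy: zero contribution.
Everyone keeps their endowment and the group total is 8 × 29 = 232.

232.00 labor-hours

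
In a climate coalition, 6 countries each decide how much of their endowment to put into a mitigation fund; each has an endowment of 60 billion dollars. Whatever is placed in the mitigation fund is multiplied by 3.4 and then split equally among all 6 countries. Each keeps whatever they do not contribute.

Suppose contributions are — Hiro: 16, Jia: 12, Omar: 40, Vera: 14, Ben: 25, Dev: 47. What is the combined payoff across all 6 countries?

Total contributed: 16 + 12 + 40 + 14 + 25 + 47 = 154; total kept: 6 × 60 − 154 = 206.
The mitigation fund pays out 3.4 × 154 = 523.60 in aggregate.
Group total = 206 + 523.60 = 729.60.

729.60 billion dollars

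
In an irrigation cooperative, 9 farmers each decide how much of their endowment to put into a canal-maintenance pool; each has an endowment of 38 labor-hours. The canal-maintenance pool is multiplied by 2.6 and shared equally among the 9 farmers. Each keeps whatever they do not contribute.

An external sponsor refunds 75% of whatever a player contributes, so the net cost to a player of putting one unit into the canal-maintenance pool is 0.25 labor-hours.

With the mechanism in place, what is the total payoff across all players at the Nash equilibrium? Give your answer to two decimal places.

With the mechanism, a contributed unit returns (2.6/9) / 0.25 = 1.1556 per unit of net cost to the contributor — now above 1 — so contributing fully is weakly dominant for every player.
At the Nash equilibrium everyone contributes 38. Group total payoff = 9 × (38 × 0.75 + 2.6 × 38) = 1145.70.

1145.70 labor-hours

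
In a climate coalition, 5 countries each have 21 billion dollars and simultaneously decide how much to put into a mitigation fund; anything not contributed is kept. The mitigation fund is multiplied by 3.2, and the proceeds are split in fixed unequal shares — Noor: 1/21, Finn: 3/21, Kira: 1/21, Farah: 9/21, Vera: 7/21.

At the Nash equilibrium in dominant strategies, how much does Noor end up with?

27.40 billion dollars

For player j, contributing a unit is worthwhile iff 3.2 × (j's share) ≥ 1, i.e. iff j's share is at least 0.3125.
Farah and Vera clear that bar, contributing 21 each; the remaining 3 contribute 0. Total contributed: 42.
Noor keeps 21 and receives 3.2 × 42 × 1/21 = 6.40 from the mitigation fund, for a payoff of 27.40.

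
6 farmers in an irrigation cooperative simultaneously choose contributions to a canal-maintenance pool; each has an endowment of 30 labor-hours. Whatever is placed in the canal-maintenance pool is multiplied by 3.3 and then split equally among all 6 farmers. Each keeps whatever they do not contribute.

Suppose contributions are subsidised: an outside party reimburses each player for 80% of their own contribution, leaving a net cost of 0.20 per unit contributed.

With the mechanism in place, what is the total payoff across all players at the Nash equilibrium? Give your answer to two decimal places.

Under the mechanism each unit contributed yields (3.3/6) / 0.20 = 2.7500 back to its contributor per unit of net cost, which exceeds 1, making full contribution the dominant choice for everyone.
So the Nash equilibrium is full contribution by all 6; the group earns 6 × (30 × 0.80 + 3.3 × 30) = 738.00.

738.00 labor-hours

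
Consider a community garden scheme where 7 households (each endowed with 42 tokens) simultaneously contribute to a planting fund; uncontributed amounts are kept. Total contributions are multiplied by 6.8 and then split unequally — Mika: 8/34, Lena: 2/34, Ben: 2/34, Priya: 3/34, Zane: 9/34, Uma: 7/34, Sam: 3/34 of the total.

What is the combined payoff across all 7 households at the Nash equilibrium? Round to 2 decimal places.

1024.80 tokens

Each unit j contributes comes back to j as 6.8 × (j's share), so j prefers to contribute only if that share exceeds 1/6.8 = 0.1471; otherwise keeping the unit dominates.
The shares above 0.1471 belong to Mika, Zane and Uma, contributing 42 each; the remaining 4 contribute 0. Total contributed: 126.
The planting fund pays out 6.8 × 126 = 856.80 in total (split across the unequal shares, but the aggregate is all that matters for the group sum).
The 4 free-riders keep 42 each, adding 168. Group total = 168 + 856.80 = 1024.80.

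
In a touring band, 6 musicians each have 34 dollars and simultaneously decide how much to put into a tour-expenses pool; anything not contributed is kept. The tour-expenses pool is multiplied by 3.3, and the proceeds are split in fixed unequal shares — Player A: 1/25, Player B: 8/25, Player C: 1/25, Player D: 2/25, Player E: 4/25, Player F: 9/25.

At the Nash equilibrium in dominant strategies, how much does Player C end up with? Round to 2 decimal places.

For player j, contributing a unit is worthwhile iff 3.3 × (j's share) ≥ 1, i.e. iff j's share is at least 0.3030.
Player B and Player F are above the threshold, contributing 34 each; the remaining 4 contribute 0. Total contributed: 68.
Player C keeps 34 and receives 3.3 × 68 × 1/25 = 8.98 from the tour-expenses pool, for a payoff of 42.98.

42.98 dollars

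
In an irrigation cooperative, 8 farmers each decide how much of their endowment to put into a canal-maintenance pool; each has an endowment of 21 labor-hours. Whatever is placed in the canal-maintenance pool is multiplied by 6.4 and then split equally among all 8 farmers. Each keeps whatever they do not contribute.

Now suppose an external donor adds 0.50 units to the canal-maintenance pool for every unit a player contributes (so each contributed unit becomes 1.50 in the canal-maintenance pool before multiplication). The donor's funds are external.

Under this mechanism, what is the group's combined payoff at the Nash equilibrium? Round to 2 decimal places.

1612.80 labor-hours

The effective private return per unit is now 6.4 × 1.50 / 8 = 1.2000 > 1, so every player's dominant strategy flips to full contribution.
At the Nash equilibrium everyone contributes 21. Group total payoff = 6.4 × 1.50 × 168 = 1612.80.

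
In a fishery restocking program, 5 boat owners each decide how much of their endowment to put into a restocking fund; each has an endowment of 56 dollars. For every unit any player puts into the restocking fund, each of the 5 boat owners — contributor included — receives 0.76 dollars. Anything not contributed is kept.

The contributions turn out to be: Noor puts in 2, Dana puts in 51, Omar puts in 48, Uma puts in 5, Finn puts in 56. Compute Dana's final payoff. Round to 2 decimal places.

Total contributed: 2 + 51 + 48 + 5 + 56 = 162.
Each receives 0.76 × 162 = 123.12 from the restocking fund.
Dana keeps 56 − 51 = 5, so Dana's payoff is 5 + 123.12 = 128.12.

128.12 dollars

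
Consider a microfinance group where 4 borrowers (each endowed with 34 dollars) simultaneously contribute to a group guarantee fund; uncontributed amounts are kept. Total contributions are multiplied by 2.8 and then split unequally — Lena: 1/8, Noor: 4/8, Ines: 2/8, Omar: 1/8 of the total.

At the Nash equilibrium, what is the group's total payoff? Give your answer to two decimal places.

Player j's private return per contributed unit is 2.8 × (j's share). Contributing is weakly dominant for j when that share is at least 1/2.8 = 0.3571, and contributing 0 is dominant otherwise.
Only Noor (4/8) clears that bar, contributing 34; the remaining 3 contribute 0. Total contributed: 34.
The group guarantee fund pays out 2.8 × 34 = 95.20 in total (split across the unequal shares, but the aggregate is all that matters for the group sum).
The 3 free-riders keep 34 each, adding 102. Group total = 102 + 95.20 = 197.20.

197.20 dollars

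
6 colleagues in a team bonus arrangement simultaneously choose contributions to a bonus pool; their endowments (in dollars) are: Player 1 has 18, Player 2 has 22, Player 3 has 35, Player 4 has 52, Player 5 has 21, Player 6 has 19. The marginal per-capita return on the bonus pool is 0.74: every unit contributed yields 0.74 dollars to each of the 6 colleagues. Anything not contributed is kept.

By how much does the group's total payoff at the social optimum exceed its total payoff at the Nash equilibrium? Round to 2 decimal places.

The private return per contributed unit is 0.74 < 1 for everyone, so the Nash equilibrium is zero contribution and the group total is Σ E_j = 18 + 22 + 35 + 52 + 21 + 19 = 167.
Each contributed unit returns 4.440 to the group, so the social optimum is full contribution by everyone: group total = 4.440 × 167 = 741.48.
Efficiency loss = (4.440 − 1) × 167 = 574.48.

574.48 dollars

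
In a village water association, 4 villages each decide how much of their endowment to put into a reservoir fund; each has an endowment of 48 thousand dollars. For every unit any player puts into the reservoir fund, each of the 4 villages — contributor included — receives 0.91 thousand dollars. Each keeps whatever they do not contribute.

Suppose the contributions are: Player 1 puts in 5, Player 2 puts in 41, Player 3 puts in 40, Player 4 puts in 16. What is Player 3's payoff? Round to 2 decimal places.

100.82 thousand dollars

Total contributed: 5 + 41 + 40 + 16 = 102.
Each receives 0.91 × 102 = 92.82 from the reservoir fund.
Player 3 keeps 48 − 40 = 8, so Player 3's payoff is 8 + 92.82 = 100.82.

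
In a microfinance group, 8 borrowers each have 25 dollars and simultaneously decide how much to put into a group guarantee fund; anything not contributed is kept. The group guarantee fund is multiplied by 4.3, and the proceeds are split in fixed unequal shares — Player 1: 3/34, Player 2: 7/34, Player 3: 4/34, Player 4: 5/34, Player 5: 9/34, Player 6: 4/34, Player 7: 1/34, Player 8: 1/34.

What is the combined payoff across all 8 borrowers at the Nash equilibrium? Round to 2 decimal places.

282.50 dollars

Each unit j contributes comes back to j as 4.3 × (j's share), so j prefers to contribute only if that share exceeds 1/4.3 = 0.2326; otherwise keeping the unit dominates.
Only Player 5 (9/34) clears that bar, contributing 25; the remaining 7 contribute 0. Total contributed: 25.
The group guarantee fund pays out 4.3 × 25 = 107.50 in total (split across the unequal shares, but the aggregate is all that matters for the group sum).
The 7 free-riders keep 25 each, adding 175. Group total = 175 + 107.50 = 282.50.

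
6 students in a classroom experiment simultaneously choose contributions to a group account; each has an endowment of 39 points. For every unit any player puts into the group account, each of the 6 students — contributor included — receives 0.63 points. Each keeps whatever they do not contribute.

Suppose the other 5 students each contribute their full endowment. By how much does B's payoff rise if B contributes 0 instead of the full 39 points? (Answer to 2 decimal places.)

14.43 points

Switching from a contribution of 39 to 0 lets B keep an extra 39 points, but lowers the group account by 39, which costs B their own share of that drop: 0.63 × 39 = 24.57.
Net gain = 39 − 24.57 = 14.43. The private return per contributed unit (0.63) is below 1, so free-riding is indeed the best response regardless of what the others do.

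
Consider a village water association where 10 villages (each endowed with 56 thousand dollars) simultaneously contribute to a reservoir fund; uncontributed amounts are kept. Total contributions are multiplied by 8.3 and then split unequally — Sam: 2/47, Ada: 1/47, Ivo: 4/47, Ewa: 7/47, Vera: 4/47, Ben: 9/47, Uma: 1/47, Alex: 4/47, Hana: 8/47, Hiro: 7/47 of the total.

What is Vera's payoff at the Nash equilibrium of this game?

214.23 thousand dollars

A player with share s gets back 8.3·s per unit contributed, so full contribution is dominant for anyone with s > 1/8.3 = 0.1205 and zero contribution is dominant for anyone below.
Ewa, Ben, Hana and Hiro are above the threshold, contributing 56 each; the remaining 6 contribute 0. Total contributed: 224.
Vera keeps 56 and receives 8.3 × 224 × 4/47 = 158.23 from the reservoir fund, for a payoff of 214.23.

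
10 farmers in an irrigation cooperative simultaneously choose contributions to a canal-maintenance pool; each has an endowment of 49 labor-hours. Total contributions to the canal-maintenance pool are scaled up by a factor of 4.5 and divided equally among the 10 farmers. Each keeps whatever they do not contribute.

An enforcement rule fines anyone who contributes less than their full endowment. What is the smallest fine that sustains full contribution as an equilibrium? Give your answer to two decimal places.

26.95 labor-hours

Given the others contribute fully, the best deviation is to contribute 0 (any partial contribution still incurs the fine and gives up units whose private return 0.4500 is below 1).
Deviating from 49 to 0 saves 49 labor-hours but forfeits the deviator's share of the drop in the canal-maintenance pool: 4.5/10 × 49 = 22.05.
So the deviation gain is 49 − 22.05 = 26.95, and the fine must be at least 26.95 labor-hours to wipe it out.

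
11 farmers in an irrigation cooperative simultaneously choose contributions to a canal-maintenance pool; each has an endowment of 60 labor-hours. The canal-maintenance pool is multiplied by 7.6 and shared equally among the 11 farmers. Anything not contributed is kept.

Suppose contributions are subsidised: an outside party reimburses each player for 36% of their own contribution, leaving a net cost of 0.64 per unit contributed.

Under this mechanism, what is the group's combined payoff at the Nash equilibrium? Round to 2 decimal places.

The effective private return per unit is now (7.6/11) / 0.64 = 1.0795 > 1, so every player's dominant strategy flips to full contribution.
So the Nash equilibrium is full contribution by all 11; the group earns 11 × (60 × 0.36 + 7.6 × 60) = 5253.60.

5253.60 labor-hours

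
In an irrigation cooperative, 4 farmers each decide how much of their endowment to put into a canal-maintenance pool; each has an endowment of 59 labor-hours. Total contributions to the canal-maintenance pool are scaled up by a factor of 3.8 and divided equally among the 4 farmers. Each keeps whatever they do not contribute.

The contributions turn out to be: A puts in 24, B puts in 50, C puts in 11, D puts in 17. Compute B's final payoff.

Total contributed: 24 + 50 + 11 + 17 = 102.
Each receives 3.8 × 102 / 4 = 96.90 from the canal-maintenance pool.
B keeps 59 − 50 = 9, so B's payoff is 9 + 96.90 = 105.90.

105.90 labor-hours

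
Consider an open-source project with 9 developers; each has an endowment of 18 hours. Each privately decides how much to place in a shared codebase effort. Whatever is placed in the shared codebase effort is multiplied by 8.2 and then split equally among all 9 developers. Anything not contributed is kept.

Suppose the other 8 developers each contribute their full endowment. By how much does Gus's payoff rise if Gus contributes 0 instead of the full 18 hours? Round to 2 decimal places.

Switching from a contribution of 18 to 0 lets Gus keep an extra 18 hours, but lowers the shared codebase effort by 18, which costs Gus their own share of that drop: 8.2/9 × 18 = 16.40.
Net gain = 18 − 16.40 = 1.60. The private return per contributed unit (0.9111) is below 1, so free-riding is indeed the best response regardless of what the others do.

1.60 hours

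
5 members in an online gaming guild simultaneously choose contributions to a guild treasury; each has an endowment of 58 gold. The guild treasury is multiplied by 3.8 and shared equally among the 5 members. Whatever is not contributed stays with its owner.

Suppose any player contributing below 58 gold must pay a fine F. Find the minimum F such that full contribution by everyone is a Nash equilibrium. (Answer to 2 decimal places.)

Given the others contribute fully, the best deviation is to contribute 0 (any partial contribution still incurs the fine and gives up units whose private return 0.7600 is below 1).
Deviating from 58 to 0 saves 58 gold but forfeits the deviator's share of the drop in the guild treasury: 3.8/5 × 58 = 44.08.
So the deviation gain is 58 − 44.08 = 13.92, and the fine must be at least 13.92 gold to wipe it out.

13.92 gold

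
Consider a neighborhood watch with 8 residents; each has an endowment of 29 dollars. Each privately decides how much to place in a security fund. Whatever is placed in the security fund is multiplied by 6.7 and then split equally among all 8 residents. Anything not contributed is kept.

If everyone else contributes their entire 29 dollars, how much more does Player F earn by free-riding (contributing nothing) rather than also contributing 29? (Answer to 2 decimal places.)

Switching from a contribution of 29 to 0 lets Player F keep an extra 29 dollars, but lowers the security fund by 29, which costs Player F their own share of that drop: 6.7/8 × 29 = 24.29.
Net gain = 29 − 24.29 = 4.71. The private return per contributed unit (0.8375) is below 1, so free-riding is indeed the best response regardless of what the others do.

4.71 dollars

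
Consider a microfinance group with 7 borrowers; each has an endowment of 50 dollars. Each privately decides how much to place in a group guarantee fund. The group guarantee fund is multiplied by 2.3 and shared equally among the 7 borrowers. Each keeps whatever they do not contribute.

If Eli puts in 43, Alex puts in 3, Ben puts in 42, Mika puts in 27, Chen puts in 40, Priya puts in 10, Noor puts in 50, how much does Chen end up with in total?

80.64 dollars

Total contributed: 43 + 3 + 42 + 27 + 40 + 10 + 50 = 215.
Each receives 2.3 × 215 / 7 = 70.64 from the group guarantee fund.
Chen keeps 50 − 40 = 10, so Chen's payoff is 10 + 70.64 = 80.64.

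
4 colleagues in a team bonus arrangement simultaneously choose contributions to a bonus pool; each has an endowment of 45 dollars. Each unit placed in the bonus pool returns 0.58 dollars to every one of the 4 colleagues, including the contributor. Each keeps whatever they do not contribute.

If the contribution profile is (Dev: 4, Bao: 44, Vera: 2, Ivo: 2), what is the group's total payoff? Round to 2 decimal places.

248.64 dollars

Total contributed: 4 + 44 + 2 + 2 = 52; total kept: 4 × 45 − 52 = 128.
The bonus pool pays out 0.58 × 4 × 52 = 120.64 in aggregate.
Group total = 128 + 120.64 = 248.64.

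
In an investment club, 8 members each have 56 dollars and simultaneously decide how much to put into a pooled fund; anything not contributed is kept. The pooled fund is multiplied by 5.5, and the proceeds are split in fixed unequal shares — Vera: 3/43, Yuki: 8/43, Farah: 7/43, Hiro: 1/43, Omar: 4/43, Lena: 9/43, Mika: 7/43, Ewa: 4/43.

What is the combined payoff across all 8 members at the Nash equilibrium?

952.00 dollars

Player j's private return per contributed unit is 5.5 × (j's share). Contributing is weakly dominant for j when that share is at least 1/5.5 = 0.1818, and contributing 0 is dominant otherwise.
The shares above 0.1818 belong to Yuki and Lena, contributing 56 each; the remaining 6 contribute 0. Total contributed: 112.
The pooled fund pays out 5.5 × 112 = 616.00 in total (split across the unequal shares, but the aggregate is all that matters for the group sum).
The 6 free-riders keep 56 each, adding 336. Group total = 336 + 616.00 = 952.00.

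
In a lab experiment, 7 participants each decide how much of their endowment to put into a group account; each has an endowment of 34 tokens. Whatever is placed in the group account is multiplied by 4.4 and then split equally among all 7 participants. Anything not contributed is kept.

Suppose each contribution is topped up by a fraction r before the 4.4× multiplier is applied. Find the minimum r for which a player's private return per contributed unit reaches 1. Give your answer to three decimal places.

With matching at rate r, one contributed unit becomes (1 + r) in the group account and returns 4.4 × (1 + r) / 7 to the contributor.
Setting this equal to 1: 1 + r = 7/4.4 = 1.5909.
So the minimum matching rate is r = 1.5909 − 1 = 0.591.

0.591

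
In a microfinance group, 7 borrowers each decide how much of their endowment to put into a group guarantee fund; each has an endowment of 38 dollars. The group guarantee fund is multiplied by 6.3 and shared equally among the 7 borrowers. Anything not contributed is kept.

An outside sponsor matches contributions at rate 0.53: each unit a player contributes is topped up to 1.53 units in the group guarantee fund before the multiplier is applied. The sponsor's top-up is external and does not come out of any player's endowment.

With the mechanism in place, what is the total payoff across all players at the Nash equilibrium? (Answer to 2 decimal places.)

Under the mechanism each unit contributed yields 6.3 × 1.53 / 7 = 1.3770 back to its contributor per unit of net cost, which exceeds 1, making full contribution the dominant choice for everyone.
So the Nash equilibrium is full contribution by all 7; the group earns 6.3 × 1.53 × 266 = 2563.97.

2563.97 dollars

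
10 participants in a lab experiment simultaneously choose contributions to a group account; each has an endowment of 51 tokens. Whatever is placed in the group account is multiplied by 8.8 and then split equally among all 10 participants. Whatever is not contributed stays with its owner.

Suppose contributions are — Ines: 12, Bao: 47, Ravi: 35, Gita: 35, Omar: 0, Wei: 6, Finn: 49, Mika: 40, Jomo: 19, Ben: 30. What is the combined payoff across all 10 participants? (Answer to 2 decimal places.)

Total contributed: 12 + 47 + 35 + 35 + 0 + 6 + 49 + 40 + 19 + 30 = 273; total kept: 10 × 51 − 273 = 237.
The group account pays out 8.8 × 273 = 2402.40 in aggregate.
Group total = 237 + 2402.40 = 2639.40.

2639.40 tokens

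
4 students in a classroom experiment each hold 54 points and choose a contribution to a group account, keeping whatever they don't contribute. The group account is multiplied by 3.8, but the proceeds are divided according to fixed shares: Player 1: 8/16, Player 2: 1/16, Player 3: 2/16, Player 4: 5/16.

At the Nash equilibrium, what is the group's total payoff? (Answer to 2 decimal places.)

Each unit j contributes comes back to j as 3.8 × (j's share), so j prefers to contribute only if that share exceeds 1/3.8 = 0.2632; otherwise keeping the unit dominates.
Player 1 and Player 4 are above the threshold, contributing 54 each; the remaining 2 contribute 0. Total contributed: 108.
The group account pays out 3.8 × 108 = 410.40 in total (split across the unequal shares, but the aggregate is all that matters for the group sum).
The 2 free-riders keep 54 each, adding 108. Group total = 108 + 410.40 = 518.40.

518.40 points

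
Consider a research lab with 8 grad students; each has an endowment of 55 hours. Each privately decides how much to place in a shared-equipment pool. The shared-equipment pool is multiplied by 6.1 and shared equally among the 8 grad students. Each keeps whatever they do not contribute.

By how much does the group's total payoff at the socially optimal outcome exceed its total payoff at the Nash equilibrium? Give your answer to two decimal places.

2244.00 hours

Each contributed unit returns 6.1/8 = 0.7625 to its contributor — below 1 — so contributing 0 is dominant for every player. At the Nash equilibrium everyone keeps their 55, and the group total is 8 × 55 = 440.
Each contributed unit returns 6.100 to the group as a whole (0.7625 to each of 8 players), which exceeds 1, so the social optimum is full contribution: group total = 6.100 × 440 = 2684.00.
Efficiency loss = 2684.00 − 440 = 2244.00.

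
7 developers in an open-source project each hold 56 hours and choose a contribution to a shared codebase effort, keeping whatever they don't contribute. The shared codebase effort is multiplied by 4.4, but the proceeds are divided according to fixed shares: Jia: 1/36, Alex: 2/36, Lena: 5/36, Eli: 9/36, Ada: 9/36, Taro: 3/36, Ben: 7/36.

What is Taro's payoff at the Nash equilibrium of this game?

97.07 hours

Each unit j contributes comes back to j as 4.4 × (j's share), so j prefers to contribute only if that share exceeds 1/4.4 = 0.2273; otherwise keeping the unit dominates.
The shares above 0.2273 belong to Eli and Ada, contributing 56 each; the remaining 5 contribute 0. Total contributed: 112.
Taro keeps 56 and receives 4.4 × 112 × 3/36 = 41.07 from the shared codebase effort, for a payoff of 97.07.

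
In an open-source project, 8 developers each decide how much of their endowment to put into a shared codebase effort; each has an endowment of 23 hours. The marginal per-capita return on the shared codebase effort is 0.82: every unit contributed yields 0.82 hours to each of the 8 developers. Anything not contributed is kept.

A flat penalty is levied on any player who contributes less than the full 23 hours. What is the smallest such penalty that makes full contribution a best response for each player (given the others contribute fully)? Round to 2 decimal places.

Given the others contribute fully, the best deviation is to contribute 0 (any partial contribution still incurs the fine and gives up units whose private return 0.82 is below 1).
Deviating from 23 to 0 saves 23 hours but forfeits the deviator's share of the drop in the shared codebase effort: 0.82 × 23 = 18.86.
So the deviation gain is 23 − 18.86 = 4.14, and the fine must be at least 4.14 hours to wipe it out.

4.14 hours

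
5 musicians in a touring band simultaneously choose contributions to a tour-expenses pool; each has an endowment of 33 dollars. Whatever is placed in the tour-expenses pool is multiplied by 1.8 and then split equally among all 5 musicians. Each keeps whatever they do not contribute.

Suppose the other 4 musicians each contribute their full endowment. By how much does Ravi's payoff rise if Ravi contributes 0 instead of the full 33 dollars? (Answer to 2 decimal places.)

Switching from a contribution of 33 to 0 lets Ravi keep an extra 33 dollars, but lowers the tour-expenses pool by 33, which costs Ravi their own share of that drop: 1.8/5 × 33 = 11.88.
Net gain = 33 − 11.88 = 21.12. The private return per contributed unit (0.3600) is below 1, so free-riding is indeed the best response regardless of what the others do.

21.12 dollars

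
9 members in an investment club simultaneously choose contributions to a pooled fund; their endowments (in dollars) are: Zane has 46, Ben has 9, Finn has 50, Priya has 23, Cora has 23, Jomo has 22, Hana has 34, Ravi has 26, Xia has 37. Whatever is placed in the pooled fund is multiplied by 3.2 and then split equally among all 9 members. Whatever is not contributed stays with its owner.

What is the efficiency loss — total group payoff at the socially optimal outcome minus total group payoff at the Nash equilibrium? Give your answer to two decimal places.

594.00 dollars

The private return per contributed unit is 3.2/9 = 0.3556 < 1 for every player regardless of endowment, so the Nash equilibrium is zero contribution and the group total is Σ E_j = 46 + 9 + 50 + 23 + 23 + 22 + 34 + 26 + 37 = 270.
Each contributed unit returns 3.200 to the group, so the social optimum is full contribution by everyone: group total = 3.200 × 270 = 864.00.
Efficiency loss = (3.200 − 1) × 270 = 594.00.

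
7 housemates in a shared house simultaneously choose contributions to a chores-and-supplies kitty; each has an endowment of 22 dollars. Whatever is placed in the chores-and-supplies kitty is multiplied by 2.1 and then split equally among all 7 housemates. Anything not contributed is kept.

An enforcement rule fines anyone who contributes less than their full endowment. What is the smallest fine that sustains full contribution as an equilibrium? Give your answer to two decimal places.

Given the others contribute fully, the best deviation is to contribute 0 (any partial contribution still incurs the fine and gives up units whose private return 0.3000 is below 1).
Deviating from 22 to 0 saves 22 dollars but forfeits the deviator's share of the drop in the chores-and-supplies kitty: 2.1/7 × 22 = 6.60.
So the deviation gain is 22 − 6.60 = 15.40, and the fine must be at least 15.40 dollars to wipe it out.

15.40 dollars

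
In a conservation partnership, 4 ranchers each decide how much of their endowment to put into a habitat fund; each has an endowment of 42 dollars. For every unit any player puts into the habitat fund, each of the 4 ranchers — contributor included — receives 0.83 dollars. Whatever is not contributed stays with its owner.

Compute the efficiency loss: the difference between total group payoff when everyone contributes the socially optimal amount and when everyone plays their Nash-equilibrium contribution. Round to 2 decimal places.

389.76 dollars

The private return per contributed unit is 0.83 < 1, so contributing 0 is dominant for every player. At the Nash equilibrium everyone keeps their 42, and the group total is 4 × 42 = 168.
Each contributed unit returns 3.320 to the group as a whole (0.83 to each of 4 players), which exceeds 1, so the social optimum is full contribution: group total = 3.320 × 168 = 557.76.
Efficiency loss = 557.76 − 168 = 389.76.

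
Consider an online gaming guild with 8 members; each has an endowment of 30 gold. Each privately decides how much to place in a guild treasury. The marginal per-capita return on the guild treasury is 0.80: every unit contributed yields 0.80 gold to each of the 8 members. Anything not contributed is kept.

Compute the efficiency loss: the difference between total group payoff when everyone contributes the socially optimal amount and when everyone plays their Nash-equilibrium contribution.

The private return per contributed unit is 0.80 < 1, so contributing 0 is dominant for every player. At the Nash equilibrium everyone keeps their 30, and the group total is 8 × 30 = 240.
Each contributed unit returns 6.400 to the group as a whole (0.80 to each of 8 players), which exceeds 1, so the social optimum is full contribution: group total = 6.400 × 240 = 1536.00.
Efficiency loss = 1536.00 − 240 = 1296.00.

1296.00 gold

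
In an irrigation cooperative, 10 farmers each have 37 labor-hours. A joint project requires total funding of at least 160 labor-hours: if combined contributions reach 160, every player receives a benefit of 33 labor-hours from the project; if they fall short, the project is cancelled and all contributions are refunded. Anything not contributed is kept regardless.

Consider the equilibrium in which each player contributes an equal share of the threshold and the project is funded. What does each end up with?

Equal share of the threshold: 160/10 = 16.
At this profile no one gains by cutting their contribution: any cut drops the total below 160, the project is cancelled, contributions are refunded, and the deviator ends with 37, which is less than 37 − 16 + 33 = 54. Contributing more than 16 just wastes the excess. So contributing exactly 16 is a best response.
Each player's payoff: 37 − 16 + 33 = 54.

54 labor-hours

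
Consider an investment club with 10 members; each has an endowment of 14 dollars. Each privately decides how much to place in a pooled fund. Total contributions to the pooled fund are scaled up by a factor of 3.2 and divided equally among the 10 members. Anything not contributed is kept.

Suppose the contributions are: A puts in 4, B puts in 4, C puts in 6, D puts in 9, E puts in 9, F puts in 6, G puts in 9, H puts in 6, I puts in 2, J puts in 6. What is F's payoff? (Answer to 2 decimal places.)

Total contributed: 4 + 4 + 6 + 9 + 9 + 6 + 9 + 6 + 2 + 6 = 61.
Each receives 3.2 × 61 / 10 = 19.52 from the pooled fund.
F keeps 14 − 6 = 8, so F's payoff is 8 + 19.52 = 27.52.

27.52 dollars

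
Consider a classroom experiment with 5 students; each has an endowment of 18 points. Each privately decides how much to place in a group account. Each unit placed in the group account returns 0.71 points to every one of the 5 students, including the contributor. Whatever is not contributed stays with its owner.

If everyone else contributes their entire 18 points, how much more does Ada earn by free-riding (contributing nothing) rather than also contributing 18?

Switching from a contribution of 18 to 0 lets Ada keep an extra 18 points, but lowers the group account by 18, which costs Ada their own share of that drop: 0.71 × 18 = 12.78.
Net gain = 18 − 12.78 = 5.22. The private return per contributed unit (0.71) is below 1, so free-riding is indeed the best response regardless of what the others do.

5.22 points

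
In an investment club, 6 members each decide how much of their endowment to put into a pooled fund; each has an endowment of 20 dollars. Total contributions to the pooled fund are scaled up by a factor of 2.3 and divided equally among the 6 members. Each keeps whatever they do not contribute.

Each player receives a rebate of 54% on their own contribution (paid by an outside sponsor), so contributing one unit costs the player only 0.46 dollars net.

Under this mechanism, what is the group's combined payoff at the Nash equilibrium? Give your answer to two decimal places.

The effective private return is (2.3/6) / 0.46 = 0.8333, which is still under 1, so the mechanism doesn't change anyone's dominant strategy: zero contribution.
At the Nash equilibrium no one contributes; group total payoff = 6 × 20 = 120.

120.00 dollars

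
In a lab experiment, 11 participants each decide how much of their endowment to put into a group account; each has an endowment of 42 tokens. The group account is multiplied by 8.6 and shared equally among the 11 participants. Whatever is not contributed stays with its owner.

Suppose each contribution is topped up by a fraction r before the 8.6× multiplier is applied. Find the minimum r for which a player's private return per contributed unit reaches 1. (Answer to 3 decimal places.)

With matching at rate r, one contributed unit becomes (1 + r) in the group account and returns 8.6 × (1 + r) / 11 to the contributor.
Setting this equal to 1: 1 + r = 11/8.6 = 1.2791.
So the minimum matching rate is r = 1.2791 − 1 = 0.279.

0.279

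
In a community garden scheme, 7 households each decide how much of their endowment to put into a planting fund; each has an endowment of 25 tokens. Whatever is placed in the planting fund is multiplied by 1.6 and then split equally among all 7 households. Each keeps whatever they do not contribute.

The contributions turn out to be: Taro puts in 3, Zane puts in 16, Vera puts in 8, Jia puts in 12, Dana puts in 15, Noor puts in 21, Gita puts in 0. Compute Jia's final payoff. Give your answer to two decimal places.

30.14 tokens

Total contributed: 3 + 16 + 8 + 12 + 15 + 21 + 0 = 75.
Each receives 1.6 × 75 / 7 = 17.14 from the planting fund.
Jia keeps 25 − 12 = 13, so Jia's payoff is 13 + 17.14 = 30.14.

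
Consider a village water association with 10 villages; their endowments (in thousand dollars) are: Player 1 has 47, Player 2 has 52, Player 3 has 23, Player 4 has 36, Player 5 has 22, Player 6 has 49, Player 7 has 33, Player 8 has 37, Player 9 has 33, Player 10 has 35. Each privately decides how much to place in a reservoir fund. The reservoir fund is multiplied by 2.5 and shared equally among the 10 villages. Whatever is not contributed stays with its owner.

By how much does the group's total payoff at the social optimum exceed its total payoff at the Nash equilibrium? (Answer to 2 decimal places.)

550.50 thousand dollars

The private return per contributed unit is 2.5/10 = 0.2500 < 1 for every player regardless of endowment, so the Nash equilibrium is zero contribution and the group total is Σ E_j = 47 + 52 + 23 + 36 + 22 + 49 + 33 + 37 + 33 + 35 = 367.
Each contributed unit returns 2.500 to the group, so the social optimum is full contribution by everyone: group total = 2.500 × 367 = 917.50.
Efficiency loss = (2.500 − 1) × 367 = 550.50.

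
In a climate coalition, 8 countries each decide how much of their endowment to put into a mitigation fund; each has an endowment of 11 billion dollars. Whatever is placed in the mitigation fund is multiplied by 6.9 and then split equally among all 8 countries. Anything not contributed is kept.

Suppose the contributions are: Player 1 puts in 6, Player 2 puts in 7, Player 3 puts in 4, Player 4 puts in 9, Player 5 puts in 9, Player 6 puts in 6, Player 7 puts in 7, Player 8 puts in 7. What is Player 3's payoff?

54.44 billion dollars

Total contributed: 6 + 7 + 4 + 9 + 9 + 6 + 7 + 7 = 55.
Each receives 6.9 × 55 / 8 = 47.44 from the mitigation fund.
Player 3 keeps 11 − 4 = 7, so Player 3's payoff is 7 + 47.44 = 54.44.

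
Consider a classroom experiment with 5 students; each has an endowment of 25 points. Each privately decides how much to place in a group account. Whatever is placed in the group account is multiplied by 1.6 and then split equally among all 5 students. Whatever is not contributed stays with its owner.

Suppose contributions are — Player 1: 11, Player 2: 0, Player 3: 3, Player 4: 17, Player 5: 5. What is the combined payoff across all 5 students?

Total contributed: 11 + 0 + 3 + 17 + 5 = 36; total kept: 5 × 25 − 36 = 89.
The group account pays out 1.6 × 36 = 57.60 in aggregate.
Group total = 89 + 57.60 = 146.60.

146.60 points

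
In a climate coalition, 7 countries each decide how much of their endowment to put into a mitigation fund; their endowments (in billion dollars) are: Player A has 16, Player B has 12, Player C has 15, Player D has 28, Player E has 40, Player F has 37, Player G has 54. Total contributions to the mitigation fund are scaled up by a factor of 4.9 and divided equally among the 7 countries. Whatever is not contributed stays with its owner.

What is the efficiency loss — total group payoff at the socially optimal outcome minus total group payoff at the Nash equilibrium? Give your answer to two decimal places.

787.80 billion dollars

The private return per contributed unit is 4.9/7 = 0.7000 < 1 for every player regardless of endowment, so the Nash equilibrium is zero contribution and the group total is Σ E_j = 16 + 12 + 15 + 28 + 40 + 37 + 54 = 202.
Each contributed unit returns 4.900 to the group, so the social optimum is full contribution by everyone: group total = 4.900 × 202 = 989.80.
Efficiency loss = (4.900 − 1) × 202 = 787.80.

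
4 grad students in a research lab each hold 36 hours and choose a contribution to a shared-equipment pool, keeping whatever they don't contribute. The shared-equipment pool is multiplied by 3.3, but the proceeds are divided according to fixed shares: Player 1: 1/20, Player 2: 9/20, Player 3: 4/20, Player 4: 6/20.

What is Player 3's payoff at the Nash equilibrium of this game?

59.76 hours

A player with share s gets back 3.3·s per unit contributed, so full contribution is dominant for anyone with s > 1/3.3 = 0.3030 and zero contribution is dominant for anyone below.
The only share above 0.3030 is Player 2's 9/20, contributing 36; the remaining 3 contribute 0. Total contributed: 36.
Player 3 keeps 36 and receives 3.3 × 36 × 4/20 = 23.76 from the shared-equipment pool, for a payoff of 59.76.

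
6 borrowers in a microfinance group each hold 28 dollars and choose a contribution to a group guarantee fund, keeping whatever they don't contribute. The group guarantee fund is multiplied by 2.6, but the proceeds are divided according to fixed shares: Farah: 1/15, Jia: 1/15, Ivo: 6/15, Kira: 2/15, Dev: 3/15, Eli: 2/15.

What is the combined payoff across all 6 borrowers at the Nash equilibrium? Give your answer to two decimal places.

212.80 dollars

Each unit j contributes comes back to j as 2.6 × (j's share), so j prefers to contribute only if that share exceeds 1/2.6 = 0.3846; otherwise keeping the unit dominates.
Only Ivo (6/15) clears that bar, contributing 28; the remaining 5 contribute 0. Total contributed: 28.
The group guarantee fund pays out 2.6 × 28 = 72.80 in total (split across the unequal shares, but the aggregate is all that matters for the group sum).
The 5 free-riders keep 28 each, adding 140. Group total = 140 + 72.80 = 212.80.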